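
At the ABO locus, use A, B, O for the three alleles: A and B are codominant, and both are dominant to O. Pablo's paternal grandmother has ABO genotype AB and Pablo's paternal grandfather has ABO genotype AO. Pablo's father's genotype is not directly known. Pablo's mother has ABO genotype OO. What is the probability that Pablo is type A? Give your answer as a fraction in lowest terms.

1/2

Pablo's father's ABO genotype from AB × AO: 1/4 AA, 1/4 AB, 1/4 AO, 1/4 BO.
Crossing each possibility with the mother OO and summing P(type A): 1/4·1 + 1/4·1/2 + 1/4·1/2 + 1/4·0 = 1/2.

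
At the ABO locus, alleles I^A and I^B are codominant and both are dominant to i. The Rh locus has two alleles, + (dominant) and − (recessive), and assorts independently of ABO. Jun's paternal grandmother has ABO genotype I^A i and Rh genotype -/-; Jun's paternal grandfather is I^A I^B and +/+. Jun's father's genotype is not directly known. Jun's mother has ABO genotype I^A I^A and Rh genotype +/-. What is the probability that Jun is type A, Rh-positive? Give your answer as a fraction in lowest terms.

Jun's father's ABO genotype from I^A i × I^A I^B: 1/4 I^A I^A, 1/4 I^A I^B, 1/4 I^A i, 1/4 I^B i.
Crossing each possibility with the mother I^A I^A and summing P(type A): 1/4·1 + 1/4·1/2 + 1/4·1 + 1/4·1/2 = 3/4.
Similarly for Rh via the father's Rh distribution: P(Rh+) = 3/4.
Independent loci: 3/4 × 3/4 = 9/16.

9/16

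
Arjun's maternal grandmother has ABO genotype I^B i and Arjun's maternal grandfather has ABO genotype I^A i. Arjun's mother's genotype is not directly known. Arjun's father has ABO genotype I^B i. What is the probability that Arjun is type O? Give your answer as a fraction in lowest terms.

1/4

Arjun's mother's ABO genotype from I^B i × I^A i: 1/4 I^A I^B, 1/4 I^A i, 1/4 I^B i, 1/4 i i.
Crossing each possibility with the father I^B i and summing P(type O): 1/4·0 + 1/4·1/4 + 1/4·1/4 + 1/4·1/2 = 1/4.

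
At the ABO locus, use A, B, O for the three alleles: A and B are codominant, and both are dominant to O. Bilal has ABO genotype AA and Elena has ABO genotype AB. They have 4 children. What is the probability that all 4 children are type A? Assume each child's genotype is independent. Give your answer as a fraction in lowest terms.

ABO cross AA × AB → 1/2 A, 1/2 AB.
So P(type A) = 1/2 per child.
All 4 independent: (1/2)^4 = 1/16.

1/16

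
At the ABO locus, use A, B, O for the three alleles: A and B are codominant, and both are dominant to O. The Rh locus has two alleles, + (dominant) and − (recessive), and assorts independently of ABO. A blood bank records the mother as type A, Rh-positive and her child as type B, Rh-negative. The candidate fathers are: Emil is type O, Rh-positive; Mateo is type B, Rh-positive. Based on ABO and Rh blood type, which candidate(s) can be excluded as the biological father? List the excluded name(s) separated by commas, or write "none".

A candidate is excluded only if no genotype consistent with his phenotype could produce a type B, Rh-negative child with a type A, Rh-positive mother.
Emil (type O, Rh+): no genotype consistent with that phenotype can produce a type-B Rh- child with a type-A mother.

Emil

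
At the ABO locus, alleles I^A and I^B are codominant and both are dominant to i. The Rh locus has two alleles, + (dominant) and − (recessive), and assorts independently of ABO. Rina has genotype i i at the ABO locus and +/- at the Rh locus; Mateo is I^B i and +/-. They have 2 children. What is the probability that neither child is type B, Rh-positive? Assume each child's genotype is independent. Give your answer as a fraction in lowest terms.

ABO cross i i × I^B i → 1/2 O, 1/2 B.
Rh cross +/- × +/- → 3/4 Rh+, 1/4 Rh-; so P(type B, Rh-positive) = 1/2 × 3/4 = 3/8 per child.
P(not type B, Rh-positive) = 5/8 for one child; (5/8)^2 = 25/64.

25/64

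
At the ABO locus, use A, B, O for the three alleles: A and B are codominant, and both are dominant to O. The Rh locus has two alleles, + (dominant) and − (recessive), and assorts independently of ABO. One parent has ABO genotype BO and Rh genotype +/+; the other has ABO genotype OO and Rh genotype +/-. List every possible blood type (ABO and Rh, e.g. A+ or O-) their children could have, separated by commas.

O+, B+

Gametes from BO × OO give offspring ABO genotypes BO, OO, i.e. phenotypes O, B.
Rh cross +/+ × +/- → phenotypes Rh+.
Combining independently: O+, B+.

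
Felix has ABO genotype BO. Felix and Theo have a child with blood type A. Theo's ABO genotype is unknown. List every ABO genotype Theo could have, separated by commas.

For each candidate genotype of Theo, check whether crossing it with BO can produce every observed child phenotype.
  AA → possible child types {A, AB} ✓
  AB → possible child types {A, B, AB} ✓
  AO → possible child types {O, A, B, AB} ✓
  BB → possible child types {B} ✗
  BO → possible child types {O, B} ✗
  OO → possible child types {O, B} ✗

AA, AB, AO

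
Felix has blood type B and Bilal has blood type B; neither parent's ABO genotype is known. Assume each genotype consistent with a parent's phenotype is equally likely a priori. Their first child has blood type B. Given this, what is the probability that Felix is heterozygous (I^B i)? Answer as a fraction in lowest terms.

7/15

Possible genotypes: Felix ∈ {I^B I^B, I^B i}; Bilal ∈ {I^B I^B, I^B i}.
Weight each parental genotype pair by prior × P(type-B child):
  I^B I^B × I^B I^B: posterior weight 4/15.
  I^B I^B × I^B i: posterior weight 4/15.
  I^B i × I^B I^B: posterior weight 4/15.
  I^B i × I^B i: posterior weight 1/5.
Sum the posterior weight over pairs where Felix is I^B i: 7/15.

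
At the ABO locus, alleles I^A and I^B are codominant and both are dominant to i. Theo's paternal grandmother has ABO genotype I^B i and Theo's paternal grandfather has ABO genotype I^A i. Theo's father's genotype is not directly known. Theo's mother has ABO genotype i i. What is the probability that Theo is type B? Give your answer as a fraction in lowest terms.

1/4

Theo's father's ABO genotype from I^B i × I^A i: 1/4 I^A I^B, 1/4 I^A i, 1/4 I^B i, 1/4 i i.
Crossing each possibility with the mother i i and summing P(type B): 1/4·1/2 + 1/4·0 + 1/4·1/2 + 1/4·0 = 1/4.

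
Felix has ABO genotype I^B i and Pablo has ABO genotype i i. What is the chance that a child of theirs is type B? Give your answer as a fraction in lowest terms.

ABO cross I^B i × i i → offspring phenotypes: 1/2 O, 1/2 B.
So P(type B) = 1/2.

1/2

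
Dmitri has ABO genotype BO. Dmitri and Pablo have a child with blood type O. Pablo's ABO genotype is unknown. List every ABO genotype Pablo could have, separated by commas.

AO, BO, OO

For each candidate genotype of Pablo, check whether crossing it with BO can produce every observed child phenotype.
  AA → possible child types {A, AB} ✗
  AB → possible child types {A, B, AB} ✗
  AO → possible child types {O, A, B, AB} ✓
  BB → possible child types {B} ✗
  BO → possible child types {O, B} ✓
  OO → possible child types {O, B} ✓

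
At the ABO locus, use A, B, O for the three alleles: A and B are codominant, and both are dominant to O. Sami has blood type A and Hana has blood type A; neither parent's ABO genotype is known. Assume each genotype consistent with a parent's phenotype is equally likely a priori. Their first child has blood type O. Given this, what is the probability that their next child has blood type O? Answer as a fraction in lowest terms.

Possible genotypes: Sami ∈ {AA, AO}; Hana ∈ {AA, AO}.
Weight each parental genotype pair by prior × P(type-O child):
  AO × AO: posterior weight 1; P(next child type O) = 1/4.
Weighted sum = 1/4.

1/4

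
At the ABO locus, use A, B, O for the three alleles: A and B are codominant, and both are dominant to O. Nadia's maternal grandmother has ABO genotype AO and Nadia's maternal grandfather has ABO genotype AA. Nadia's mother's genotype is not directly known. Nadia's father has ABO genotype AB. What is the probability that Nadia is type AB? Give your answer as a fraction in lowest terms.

Nadia's mother's ABO genotype from AO × AA: 1/2 AA, 1/2 AO.
Crossing each possibility with the father AB and summing P(type AB): 1/2·1/2 + 1/2·1/4 = 3/8.

3/8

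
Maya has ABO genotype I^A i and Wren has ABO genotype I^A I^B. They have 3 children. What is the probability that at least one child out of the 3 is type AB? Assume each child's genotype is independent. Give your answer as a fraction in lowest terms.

37/64

ABO cross I^A i × I^A I^B → 1/2 A, 1/4 B, 1/4 AB.
So P(type AB) = 1/4 per child.
P(none) = (3/4)^3 = 27/64; P(at least one) = 1 − 27/64 = 37/64.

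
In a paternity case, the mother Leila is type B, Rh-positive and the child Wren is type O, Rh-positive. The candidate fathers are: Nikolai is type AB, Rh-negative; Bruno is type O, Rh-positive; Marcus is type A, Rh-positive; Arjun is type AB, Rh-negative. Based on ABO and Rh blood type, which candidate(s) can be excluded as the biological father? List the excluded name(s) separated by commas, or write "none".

Nikolai, Arjun

A candidate is excluded only if no genotype consistent with his phenotype could produce a type O, Rh-positive child with a type B, Rh-positive mother.
Nikolai (type AB, Rh-): no genotype consistent with that phenotype can produce a type-O Rh+ child with a type-B mother.
Arjun (type AB, Rh-): no genotype consistent with that phenotype can produce a type-O Rh+ child with a type-B mother.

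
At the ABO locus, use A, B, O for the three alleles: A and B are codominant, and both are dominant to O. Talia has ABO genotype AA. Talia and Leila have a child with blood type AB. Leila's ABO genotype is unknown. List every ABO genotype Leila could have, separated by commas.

AB, BB, BO

For each candidate genotype of Leila, check whether crossing it with AA can produce every observed child phenotype.
  AA → possible child types {A} ✗
  AB → possible child types {A, AB} ✓
  AO → possible child types {A} ✗
  BB → possible child types {AB} ✓
  BO → possible child types {A, AB} ✓
  OO → possible child types {A} ✗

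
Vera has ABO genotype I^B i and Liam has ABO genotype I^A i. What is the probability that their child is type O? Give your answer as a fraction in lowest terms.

1/4

ABO cross I^B i × I^A i → offspring phenotypes: 1/4 O, 1/4 A, 1/4 B, 1/4 AB.
So P(type O) = 1/4.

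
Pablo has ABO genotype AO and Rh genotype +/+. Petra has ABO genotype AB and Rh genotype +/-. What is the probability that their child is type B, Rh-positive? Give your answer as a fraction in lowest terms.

1/4

ABO cross AO × AB → offspring phenotypes: 1/2 A, 1/4 B, 1/4 AB.
Rh cross +/+ × +/- → 1 Rh+.
Independent loci: P(type B, Rh-positive) = 1/4 × 1 = 1/4.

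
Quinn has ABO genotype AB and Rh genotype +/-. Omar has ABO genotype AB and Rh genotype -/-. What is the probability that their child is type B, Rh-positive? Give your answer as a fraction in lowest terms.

1/8

ABO cross AB × AB → offspring phenotypes: 1/4 A, 1/4 B, 1/2 AB.
Rh cross +/- × -/- → 1/2 Rh+, 1/2 Rh-.
Independent loci: P(type B, Rh-positive) = 1/4 × 1/2 = 1/8.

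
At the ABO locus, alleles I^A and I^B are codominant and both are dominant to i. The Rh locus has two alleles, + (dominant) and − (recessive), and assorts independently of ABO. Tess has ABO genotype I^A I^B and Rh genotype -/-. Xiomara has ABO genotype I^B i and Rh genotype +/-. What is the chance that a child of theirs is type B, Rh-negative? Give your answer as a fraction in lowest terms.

1/4

ABO cross I^A I^B × I^B i → offspring phenotypes: 1/4 A, 1/2 B, 1/4 AB.
Rh cross -/- × +/- → 1/2 Rh+, 1/2 Rh-.
Independent loci: P(type B, Rh-negative) = 1/2 × 1/2 = 1/4.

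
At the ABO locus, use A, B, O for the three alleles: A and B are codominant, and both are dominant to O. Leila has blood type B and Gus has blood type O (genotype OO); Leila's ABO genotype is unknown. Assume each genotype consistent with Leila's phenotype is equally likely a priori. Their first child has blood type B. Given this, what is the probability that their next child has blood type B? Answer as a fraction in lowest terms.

5/6

Possible genotypes: Leila ∈ {BB, BO}; Gus ∈ {OO}.
Weight each parental genotype pair by prior × P(type-B child):
  BB × OO: posterior weight 2/3; P(next child type B) = 1.
  BO × OO: posterior weight 1/3; P(next child type B) = 1/2.
Weighted sum = 5/6.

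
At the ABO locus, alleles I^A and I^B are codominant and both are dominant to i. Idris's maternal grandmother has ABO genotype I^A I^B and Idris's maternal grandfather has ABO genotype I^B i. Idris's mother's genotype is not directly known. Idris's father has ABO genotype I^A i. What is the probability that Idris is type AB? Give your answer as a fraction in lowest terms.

Idris's mother's ABO genotype from I^A I^B × I^B i: 1/4 I^A I^B, 1/4 I^A i, 1/4 I^B I^B, 1/4 I^B i.
Crossing each possibility with the father I^A i and summing P(type AB): 1/4·1/4 + 1/4·0 + 1/4·1/2 + 1/4·1/4 = 1/4.

1/4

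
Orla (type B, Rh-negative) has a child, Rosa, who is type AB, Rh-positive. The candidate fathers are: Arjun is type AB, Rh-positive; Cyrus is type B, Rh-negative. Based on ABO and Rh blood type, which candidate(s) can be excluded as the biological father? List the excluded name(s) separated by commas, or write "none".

Cyrus

A candidate is excluded only if no genotype consistent with his phenotype could produce a type AB, Rh-positive child with a type B, Rh-negative mother.
Cyrus (type B, Rh-): no genotype consistent with that phenotype can produce a type-AB Rh+ child with a type-B mother.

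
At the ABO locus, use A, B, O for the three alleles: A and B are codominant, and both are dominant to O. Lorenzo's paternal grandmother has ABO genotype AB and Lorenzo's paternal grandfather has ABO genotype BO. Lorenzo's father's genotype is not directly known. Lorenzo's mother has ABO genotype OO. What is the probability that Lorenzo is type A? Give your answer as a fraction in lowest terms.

Lorenzo's father's ABO genotype from AB × BO: 1/4 AB, 1/4 AO, 1/4 BB, 1/4 BO.
Crossing each possibility with the mother OO and summing P(type A): 1/4·1/2 + 1/4·1/2 + 1/4·0 + 1/4·0 = 1/4.

1/4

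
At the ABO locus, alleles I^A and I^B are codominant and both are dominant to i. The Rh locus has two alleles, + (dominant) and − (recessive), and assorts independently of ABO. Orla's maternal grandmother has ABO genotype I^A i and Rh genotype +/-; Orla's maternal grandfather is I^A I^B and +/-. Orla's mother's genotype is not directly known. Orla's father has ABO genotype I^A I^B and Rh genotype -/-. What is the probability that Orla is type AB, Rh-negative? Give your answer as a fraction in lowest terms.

Orla's mother's ABO genotype from I^A i × I^A I^B: 1/4 I^A I^A, 1/4 I^A I^B, 1/4 I^A i, 1/4 I^B i.
Crossing each possibility with the father I^A I^B and summing P(type AB): 1/4·1/2 + 1/4·1/2 + 1/4·1/4 + 1/4·1/4 = 3/8.
Similarly for Rh via the mother's Rh distribution: P(Rh-) = 1/2.
Independent loci: 3/8 × 1/2 = 3/16.

3/16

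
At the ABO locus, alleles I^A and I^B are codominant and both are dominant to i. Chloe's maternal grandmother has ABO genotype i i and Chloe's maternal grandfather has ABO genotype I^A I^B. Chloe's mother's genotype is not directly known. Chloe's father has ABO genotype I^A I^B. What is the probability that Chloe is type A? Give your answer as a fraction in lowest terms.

3/8

Chloe's mother's ABO genotype from i i × I^A I^B: 1/2 I^A i, 1/2 I^B i.
Crossing each possibility with the father I^A I^B and summing P(type A): 1/2·1/2 + 1/2·1/4 = 3/8.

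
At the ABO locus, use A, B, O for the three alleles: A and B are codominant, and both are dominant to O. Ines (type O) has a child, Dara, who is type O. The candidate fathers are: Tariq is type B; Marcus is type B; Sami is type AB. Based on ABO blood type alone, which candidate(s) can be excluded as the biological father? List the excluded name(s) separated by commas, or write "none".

Sami

A candidate is excluded only if no genotype consistent with his phenotype could produce a type O child with a type O mother.
Sami (type AB): no genotype consistent with that phenotype can produce a type-O child with a type-O mother.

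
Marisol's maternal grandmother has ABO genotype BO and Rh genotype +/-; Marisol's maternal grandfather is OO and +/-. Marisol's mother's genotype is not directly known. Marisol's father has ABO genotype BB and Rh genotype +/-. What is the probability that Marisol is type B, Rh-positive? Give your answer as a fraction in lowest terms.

Marisol's mother's ABO genotype from BO × OO: 1/2 BO, 1/2 OO.
Crossing each possibility with the father BB and summing P(type B): 1/2·1 + 1/2·1 = 1.
Similarly for Rh via the mother's Rh distribution: P(Rh+) = 3/4.
Independent loci: 1 × 3/4 = 3/4.

3/4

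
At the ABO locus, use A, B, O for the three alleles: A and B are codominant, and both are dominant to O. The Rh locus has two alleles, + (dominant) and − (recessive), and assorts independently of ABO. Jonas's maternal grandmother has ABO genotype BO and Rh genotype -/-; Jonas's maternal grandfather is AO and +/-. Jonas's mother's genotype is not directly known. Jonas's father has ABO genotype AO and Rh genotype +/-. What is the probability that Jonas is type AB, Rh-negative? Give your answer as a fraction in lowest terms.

Jonas's mother's ABO genotype from BO × AO: 1/4 AB, 1/4 AO, 1/4 BO, 1/4 OO.
Crossing each possibility with the father AO and summing P(type AB): 1/4·1/4 + 1/4·0 + 1/4·1/4 + 1/4·0 = 1/8.
Similarly for Rh via the mother's Rh distribution: P(Rh-) = 3/8.
Independent loci: 1/8 × 3/8 = 3/64.

3/64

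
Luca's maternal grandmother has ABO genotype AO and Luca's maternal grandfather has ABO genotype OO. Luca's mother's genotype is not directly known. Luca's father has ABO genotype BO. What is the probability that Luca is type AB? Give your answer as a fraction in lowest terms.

1/8

Luca's mother's ABO genotype from AO × OO: 1/2 AO, 1/2 OO.
Crossing each possibility with the father BO and summing P(type AB): 1/2·1/4 + 1/2·0 = 1/8.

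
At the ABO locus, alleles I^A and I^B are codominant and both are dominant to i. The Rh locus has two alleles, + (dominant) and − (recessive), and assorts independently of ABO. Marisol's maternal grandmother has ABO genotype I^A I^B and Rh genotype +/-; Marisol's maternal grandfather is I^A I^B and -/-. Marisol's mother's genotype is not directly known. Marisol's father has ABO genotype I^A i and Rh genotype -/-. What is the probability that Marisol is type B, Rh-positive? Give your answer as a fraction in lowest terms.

Marisol's mother's ABO genotype from I^A I^B × I^A I^B: 1/4 I^A I^A, 1/2 I^A I^B, 1/4 I^B I^B.
Crossing each possibility with the father I^A i and summing P(type B): 1/4·0 + 1/2·1/4 + 1/4·1/2 = 1/4.
Similarly for Rh via the mother's Rh distribution: P(Rh+) = 1/4.
Independent loci: 1/4 × 1/4 = 1/16.

1/16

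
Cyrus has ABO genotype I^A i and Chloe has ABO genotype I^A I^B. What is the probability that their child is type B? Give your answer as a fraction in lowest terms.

ABO cross I^A i × I^A I^B → offspring phenotypes: 1/2 A, 1/4 B, 1/4 AB.
So P(type B) = 1/4.

1/4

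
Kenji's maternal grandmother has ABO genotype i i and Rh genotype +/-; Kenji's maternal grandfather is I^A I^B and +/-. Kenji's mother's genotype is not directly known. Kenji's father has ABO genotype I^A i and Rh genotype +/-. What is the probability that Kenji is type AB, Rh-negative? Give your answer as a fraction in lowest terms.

Kenji's mother's ABO genotype from i i × I^A I^B: 1/2 I^A i, 1/2 I^B i.
Crossing each possibility with the father I^A i and summing P(type AB): 1/2·0 + 1/2·1/4 = 1/8.
Similarly for Rh via the mother's Rh distribution: P(Rh-) = 1/4.
Independent loci: 1/8 × 1/4 = 1/32.

1/32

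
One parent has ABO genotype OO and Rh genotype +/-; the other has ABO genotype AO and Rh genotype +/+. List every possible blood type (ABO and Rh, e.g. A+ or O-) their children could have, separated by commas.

Gametes from OO × AO give offspring ABO genotypes AO, OO, i.e. phenotypes O, A.
Rh cross +/- × +/+ → phenotypes Rh+.
Combining independently: O+, A+.

O+, A+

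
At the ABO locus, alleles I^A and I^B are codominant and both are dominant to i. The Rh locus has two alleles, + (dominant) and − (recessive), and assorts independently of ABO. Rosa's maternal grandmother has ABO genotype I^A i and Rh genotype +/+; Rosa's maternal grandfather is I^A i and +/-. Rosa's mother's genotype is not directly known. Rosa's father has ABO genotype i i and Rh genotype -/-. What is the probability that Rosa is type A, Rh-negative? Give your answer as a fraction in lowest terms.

1/8

Rosa's mother's ABO genotype from I^A i × I^A i: 1/4 I^A I^A, 1/2 I^A i, 1/4 i i.
Crossing each possibility with the father i i and summing P(type A): 1/4·1 + 1/2·1/2 + 1/4·0 = 1/2.
Similarly for Rh via the mother's Rh distribution: P(Rh-) = 1/4.
Independent loci: 1/2 × 1/4 = 1/8.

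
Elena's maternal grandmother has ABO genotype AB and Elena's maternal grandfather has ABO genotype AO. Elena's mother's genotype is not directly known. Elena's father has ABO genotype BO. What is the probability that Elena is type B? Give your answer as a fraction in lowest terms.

Elena's mother's ABO genotype from AB × AO: 1/4 AA, 1/4 AB, 1/4 AO, 1/4 BO.
Crossing each possibility with the father BO and summing P(type B): 1/4·0 + 1/4·1/2 + 1/4·1/4 + 1/4·3/4 = 3/8.

3/8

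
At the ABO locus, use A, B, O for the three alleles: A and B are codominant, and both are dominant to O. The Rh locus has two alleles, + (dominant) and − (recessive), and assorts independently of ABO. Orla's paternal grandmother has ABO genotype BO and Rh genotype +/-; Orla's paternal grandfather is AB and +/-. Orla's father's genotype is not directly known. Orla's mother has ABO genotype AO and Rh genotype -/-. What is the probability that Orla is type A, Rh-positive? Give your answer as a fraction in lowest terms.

3/16

Orla's father's ABO genotype from BO × AB: 1/4 AB, 1/4 AO, 1/4 BB, 1/4 BO.
Crossing each possibility with the mother AO and summing P(type A): 1/4·1/2 + 1/4·3/4 + 1/4·0 + 1/4·1/4 = 3/8.
Similarly for Rh via the father's Rh distribution: P(Rh+) = 1/2.
Independent loci: 3/8 × 1/2 = 3/16.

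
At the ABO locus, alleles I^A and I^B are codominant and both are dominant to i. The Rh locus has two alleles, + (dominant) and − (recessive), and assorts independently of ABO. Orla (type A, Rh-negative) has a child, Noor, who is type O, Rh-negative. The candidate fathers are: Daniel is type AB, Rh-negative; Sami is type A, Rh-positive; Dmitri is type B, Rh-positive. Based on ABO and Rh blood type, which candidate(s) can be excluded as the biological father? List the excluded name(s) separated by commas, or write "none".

Daniel

A candidate is excluded only if no genotype consistent with his phenotype could produce a type O, Rh-negative child with a type A, Rh-negative mother.
Daniel (type AB, Rh-): no genotype consistent with that phenotype can produce a type-O Rh- child with a type-A mother.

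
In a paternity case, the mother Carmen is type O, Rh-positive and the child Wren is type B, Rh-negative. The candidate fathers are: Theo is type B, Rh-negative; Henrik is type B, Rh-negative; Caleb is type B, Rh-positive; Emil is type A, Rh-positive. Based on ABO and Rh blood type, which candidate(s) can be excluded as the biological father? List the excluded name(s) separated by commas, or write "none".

Emil

A candidate is excluded only if no genotype consistent with his phenotype could produce a type B, Rh-negative child with a type O, Rh-positive mother.
Emil (type A, Rh+): no genotype consistent with that phenotype can produce a type-B Rh- child with a type-O mother.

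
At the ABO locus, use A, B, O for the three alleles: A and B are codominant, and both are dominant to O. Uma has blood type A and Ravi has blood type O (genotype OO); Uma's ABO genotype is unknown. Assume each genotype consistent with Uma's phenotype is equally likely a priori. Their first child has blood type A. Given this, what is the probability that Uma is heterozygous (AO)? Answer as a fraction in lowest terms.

Possible genotypes: Uma ∈ {AA, AO}; Ravi ∈ {OO}.
Weight each parental genotype pair by prior × P(type-A child):
  AA × OO: posterior weight 2/3.
  AO × OO: posterior weight 1/3.
Sum the posterior weight over pairs where Uma is AO: 1/3.

1/3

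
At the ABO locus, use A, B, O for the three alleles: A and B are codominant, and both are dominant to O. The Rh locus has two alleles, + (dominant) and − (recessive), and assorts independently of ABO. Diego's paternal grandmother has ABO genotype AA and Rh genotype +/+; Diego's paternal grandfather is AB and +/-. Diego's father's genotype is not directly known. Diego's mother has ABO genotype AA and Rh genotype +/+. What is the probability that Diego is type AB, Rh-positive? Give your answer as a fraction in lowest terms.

Diego's father's ABO genotype from AA × AB: 1/2 AA, 1/2 AB.
Crossing each possibility with the mother AA and summing P(type AB): 1/2·0 + 1/2·1/2 = 1/4.
Similarly for Rh via the father's Rh distribution: P(Rh+) = 1.
Independent loci: 1/4 × 1 = 1/4.

1/4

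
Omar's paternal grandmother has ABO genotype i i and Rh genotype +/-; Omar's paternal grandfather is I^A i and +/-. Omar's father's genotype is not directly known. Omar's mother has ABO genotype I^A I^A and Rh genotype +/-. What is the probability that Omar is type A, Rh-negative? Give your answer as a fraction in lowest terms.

1/4

Omar's father's ABO genotype from i i × I^A i: 1/2 I^A i, 1/2 i i.
Crossing each possibility with the mother I^A I^A and summing P(type A): 1/2·1 + 1/2·1 = 1.
Similarly for Rh via the father's Rh distribution: P(Rh-) = 1/4.
Independent loci: 1 × 1/4 = 1/4.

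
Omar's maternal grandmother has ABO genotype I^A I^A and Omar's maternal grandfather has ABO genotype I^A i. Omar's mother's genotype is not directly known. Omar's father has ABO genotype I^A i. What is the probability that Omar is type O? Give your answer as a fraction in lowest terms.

1/8

Omar's mother's ABO genotype from I^A I^A × I^A i: 1/2 I^A I^A, 1/2 I^A i.
Crossing each possibility with the father I^A i and summing P(type O): 1/2·0 + 1/2·1/4 = 1/8.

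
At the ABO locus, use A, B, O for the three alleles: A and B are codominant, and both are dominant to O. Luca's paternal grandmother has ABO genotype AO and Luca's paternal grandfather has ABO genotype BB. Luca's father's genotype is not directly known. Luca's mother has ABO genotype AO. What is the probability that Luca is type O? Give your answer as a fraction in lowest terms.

1/8

Luca's father's ABO genotype from AO × BB: 1/2 AB, 1/2 BO.
Crossing each possibility with the mother AO and summing P(type O): 1/2·0 + 1/2·1/4 = 1/8.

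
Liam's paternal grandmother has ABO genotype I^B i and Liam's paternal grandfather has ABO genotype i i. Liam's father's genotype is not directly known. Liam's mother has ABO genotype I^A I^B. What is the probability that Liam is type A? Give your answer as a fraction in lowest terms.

3/8

Liam's father's ABO genotype from I^B i × i i: 1/2 I^B i, 1/2 i i.
Crossing each possibility with the mother I^A I^B and summing P(type A): 1/2·1/4 + 1/2·1/2 = 3/8.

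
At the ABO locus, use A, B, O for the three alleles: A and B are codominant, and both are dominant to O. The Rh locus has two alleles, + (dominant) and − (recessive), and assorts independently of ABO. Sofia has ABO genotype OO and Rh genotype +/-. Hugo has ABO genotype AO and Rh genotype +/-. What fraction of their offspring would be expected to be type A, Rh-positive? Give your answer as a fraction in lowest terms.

ABO cross OO × AO → offspring phenotypes: 1/2 O, 1/2 A.
Rh cross +/- × +/- → 3/4 Rh+, 1/4 Rh-.
Independent loci: P(type A, Rh-positive) = 1/2 × 3/4 = 3/8.

3/8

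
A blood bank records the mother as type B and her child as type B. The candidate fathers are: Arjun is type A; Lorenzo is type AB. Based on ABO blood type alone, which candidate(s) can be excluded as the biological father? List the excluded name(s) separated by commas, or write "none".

none

A candidate is excluded only if no genotype consistent with his phenotype could produce a type B child with a type B mother.
Every candidate has at least one consistent genotype combination, so none can be excluded.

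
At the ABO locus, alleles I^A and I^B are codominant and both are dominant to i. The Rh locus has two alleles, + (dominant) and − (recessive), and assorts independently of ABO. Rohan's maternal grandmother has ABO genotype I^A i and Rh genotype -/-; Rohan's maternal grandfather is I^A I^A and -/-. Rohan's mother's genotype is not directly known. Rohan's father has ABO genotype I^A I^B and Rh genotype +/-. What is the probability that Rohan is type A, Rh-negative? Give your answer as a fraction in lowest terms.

Rohan's mother's ABO genotype from I^A i × I^A I^A: 1/2 I^A I^A, 1/2 I^A i.
Crossing each possibility with the father I^A I^B and summing P(type A): 1/2·1/2 + 1/2·1/2 = 1/2.
Similarly for Rh via the mother's Rh distribution: P(Rh-) = 1/2.
Independent loci: 1/2 × 1/2 = 1/4.

1/4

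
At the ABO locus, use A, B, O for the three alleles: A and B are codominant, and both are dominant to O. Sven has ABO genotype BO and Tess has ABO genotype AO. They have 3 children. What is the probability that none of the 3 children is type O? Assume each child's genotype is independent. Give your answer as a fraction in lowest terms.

ABO cross BO × AO → 1/4 O, 1/4 A, 1/4 B, 1/4 AB.
So P(type O) = 1/4 per child.
P(not type O) = 3/4 for one child; (3/4)^3 = 27/64.

27/64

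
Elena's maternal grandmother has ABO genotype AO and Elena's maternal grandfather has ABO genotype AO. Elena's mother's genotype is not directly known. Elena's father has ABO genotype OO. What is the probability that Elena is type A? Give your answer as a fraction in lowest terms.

1/2

Elena's mother's ABO genotype from AO × AO: 1/4 AA, 1/2 AO, 1/4 OO.
Crossing each possibility with the father OO and summing P(type A): 1/4·1 + 1/2·1/2 + 1/4·0 = 1/2.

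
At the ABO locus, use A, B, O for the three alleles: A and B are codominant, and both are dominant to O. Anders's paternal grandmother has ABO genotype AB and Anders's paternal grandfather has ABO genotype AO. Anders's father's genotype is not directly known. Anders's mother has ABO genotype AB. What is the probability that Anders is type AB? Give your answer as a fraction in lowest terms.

3/8

Anders's father's ABO genotype from AB × AO: 1/4 AA, 1/4 AB, 1/4 AO, 1/4 BO.
Crossing each possibility with the mother AB and summing P(type AB): 1/4·1/2 + 1/4·1/2 + 1/4·1/4 + 1/4·1/4 = 3/8.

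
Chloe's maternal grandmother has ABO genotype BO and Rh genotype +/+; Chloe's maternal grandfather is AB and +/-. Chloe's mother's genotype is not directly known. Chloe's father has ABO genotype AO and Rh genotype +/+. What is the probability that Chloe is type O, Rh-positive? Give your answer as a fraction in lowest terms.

Chloe's mother's ABO genotype from BO × AB: 1/4 AB, 1/4 AO, 1/4 BB, 1/4 BO.
Crossing each possibility with the father AO and summing P(type O): 1/4·0 + 1/4·1/4 + 1/4·0 + 1/4·1/4 = 1/8.
Similarly for Rh via the mother's Rh distribution: P(Rh+) = 1.
Independent loci: 1/8 × 1 = 1/8.

1/8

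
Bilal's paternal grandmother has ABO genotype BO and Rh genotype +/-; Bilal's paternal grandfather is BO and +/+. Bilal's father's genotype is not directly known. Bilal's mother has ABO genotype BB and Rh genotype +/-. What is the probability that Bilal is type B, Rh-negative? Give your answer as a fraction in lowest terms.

Bilal's father's ABO genotype from BO × BO: 1/4 BB, 1/2 BO, 1/4 OO.
Crossing each possibility with the mother BB and summing P(type B): 1/4·1 + 1/2·1 + 1/4·1 = 1.
Similarly for Rh via the father's Rh distribution: P(Rh-) = 1/8.
Independent loci: 1 × 1/8 = 1/8.

1/8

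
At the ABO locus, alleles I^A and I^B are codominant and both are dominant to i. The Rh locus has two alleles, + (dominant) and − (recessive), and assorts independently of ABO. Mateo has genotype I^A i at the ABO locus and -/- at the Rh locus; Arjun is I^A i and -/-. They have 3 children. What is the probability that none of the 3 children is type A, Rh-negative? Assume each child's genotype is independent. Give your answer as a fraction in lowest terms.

1/64

ABO cross I^A i × I^A i → 1/4 O, 3/4 A.
Rh cross -/- × -/- → 1 Rh-; so P(type A, Rh-negative) = 3/4 × 1 = 3/4 per child.
P(not type A, Rh-negative) = 1/4 for one child; (1/4)^3 = 1/64.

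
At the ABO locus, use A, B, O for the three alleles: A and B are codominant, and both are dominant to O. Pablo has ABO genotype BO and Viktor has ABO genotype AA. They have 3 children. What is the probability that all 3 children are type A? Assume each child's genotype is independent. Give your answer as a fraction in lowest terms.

ABO cross BO × AA → 1/2 A, 1/2 AB.
So P(type A) = 1/2 per child.
All 3 independent: (1/2)^3 = 1/8.

1/8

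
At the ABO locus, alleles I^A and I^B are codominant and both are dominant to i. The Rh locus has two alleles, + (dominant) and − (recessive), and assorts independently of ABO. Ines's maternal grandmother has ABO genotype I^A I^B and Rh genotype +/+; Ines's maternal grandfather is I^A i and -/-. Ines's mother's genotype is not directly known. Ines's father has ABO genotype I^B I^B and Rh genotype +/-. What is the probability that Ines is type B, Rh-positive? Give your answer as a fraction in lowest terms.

Ines's mother's ABO genotype from I^A I^B × I^A i: 1/4 I^A I^A, 1/4 I^A I^B, 1/4 I^A i, 1/4 I^B i.
Crossing each possibility with the father I^B I^B and summing P(type B): 1/4·0 + 1/4·1/2 + 1/4·1/2 + 1/4·1 = 1/2.
Similarly for Rh via the mother's Rh distribution: P(Rh+) = 3/4.
Independent loci: 1/2 × 3/4 = 3/8.

3/8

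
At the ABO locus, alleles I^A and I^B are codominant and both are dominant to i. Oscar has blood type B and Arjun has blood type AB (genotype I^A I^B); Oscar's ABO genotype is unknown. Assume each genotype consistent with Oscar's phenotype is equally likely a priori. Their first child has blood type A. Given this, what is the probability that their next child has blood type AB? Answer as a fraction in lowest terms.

1/4

Possible genotypes: Oscar ∈ {I^B I^B, I^B i}; Arjun ∈ {I^A I^B}.
Weight each parental genotype pair by prior × P(type-A child):
  I^B i × I^A I^B: posterior weight 1; P(next child type AB) = 1/4.
Weighted sum = 1/4.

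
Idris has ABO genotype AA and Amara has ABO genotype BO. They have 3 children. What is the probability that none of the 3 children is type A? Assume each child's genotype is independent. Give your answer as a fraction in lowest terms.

ABO cross AA × BO → 1/2 A, 1/2 AB.
So P(type A) = 1/2 per child.
P(not type A) = 1/2 for one child; (1/2)^3 = 1/8.

1/8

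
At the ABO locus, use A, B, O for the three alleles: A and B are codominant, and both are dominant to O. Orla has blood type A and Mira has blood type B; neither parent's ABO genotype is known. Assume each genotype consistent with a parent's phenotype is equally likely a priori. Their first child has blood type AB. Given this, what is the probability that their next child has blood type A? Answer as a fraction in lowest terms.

Possible genotypes: Orla ∈ {AA, AO}; Mira ∈ {BB, BO}.
Weight each parental genotype pair by prior × P(type-AB child):
  AA × BB: posterior weight 4/9; P(next child type A) = 0.
  AA × BO: posterior weight 2/9; P(next child type A) = 1/2.
  AO × BB: posterior weight 2/9; P(next child type A) = 0.
  AO × BO: posterior weight 1/9; P(next child type A) = 1/4.
Weighted sum = 5/36.

5/36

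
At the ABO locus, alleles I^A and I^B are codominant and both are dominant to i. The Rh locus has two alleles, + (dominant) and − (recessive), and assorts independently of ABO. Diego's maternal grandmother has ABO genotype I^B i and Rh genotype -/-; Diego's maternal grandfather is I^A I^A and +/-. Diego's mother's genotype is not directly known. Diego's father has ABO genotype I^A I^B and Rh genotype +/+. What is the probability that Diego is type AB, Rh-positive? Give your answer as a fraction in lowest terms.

3/8

Diego's mother's ABO genotype from I^B i × I^A I^A: 1/2 I^A I^B, 1/2 I^A i.
Crossing each possibility with the father I^A I^B and summing P(type AB): 1/2·1/2 + 1/2·1/4 = 3/8.
Similarly for Rh via the mother's Rh distribution: P(Rh+) = 1.
Independent loci: 3/8 × 1 = 3/8.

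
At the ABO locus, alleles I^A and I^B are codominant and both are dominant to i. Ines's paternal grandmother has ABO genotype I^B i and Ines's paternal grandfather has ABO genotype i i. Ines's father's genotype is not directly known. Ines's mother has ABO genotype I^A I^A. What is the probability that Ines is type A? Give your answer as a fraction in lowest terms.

3/4

Ines's father's ABO genotype from I^B i × i i: 1/2 I^B i, 1/2 i i.
Crossing each possibility with the mother I^A I^A and summing P(type A): 1/2·1/2 + 1/2·1 = 3/4.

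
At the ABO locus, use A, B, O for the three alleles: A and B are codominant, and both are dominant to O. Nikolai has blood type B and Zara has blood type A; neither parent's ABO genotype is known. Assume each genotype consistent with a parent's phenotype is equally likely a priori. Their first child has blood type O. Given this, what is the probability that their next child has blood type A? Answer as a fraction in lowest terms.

Possible genotypes: Nikolai ∈ {BB, BO}; Zara ∈ {AA, AO}.
Weight each parental genotype pair by prior × P(type-O child):
  BO × AO: posterior weight 1; P(next child type A) = 1/4.
Weighted sum = 1/4.

1/4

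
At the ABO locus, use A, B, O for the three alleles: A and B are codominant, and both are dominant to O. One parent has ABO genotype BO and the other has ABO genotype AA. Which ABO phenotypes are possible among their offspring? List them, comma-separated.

Gametes from BO × AA give offspring ABO genotypes AB, AO, i.e. phenotypes A, AB.

A, AB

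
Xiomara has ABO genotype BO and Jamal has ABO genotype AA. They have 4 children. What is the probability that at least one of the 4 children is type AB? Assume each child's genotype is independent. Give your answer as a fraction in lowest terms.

ABO cross BO × AA → 1/2 A, 1/2 AB.
So P(type AB) = 1/2 per child.
P(none) = (1/2)^4 = 1/16; P(at least one) = 1 − 1/16 = 15/16.

15/16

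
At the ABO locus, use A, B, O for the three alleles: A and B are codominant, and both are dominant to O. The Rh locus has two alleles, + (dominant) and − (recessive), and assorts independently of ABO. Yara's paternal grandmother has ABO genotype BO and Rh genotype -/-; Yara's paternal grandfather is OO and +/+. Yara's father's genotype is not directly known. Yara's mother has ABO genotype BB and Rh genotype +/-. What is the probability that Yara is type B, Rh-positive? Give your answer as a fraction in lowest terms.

3/4

Yara's father's ABO genotype from BO × OO: 1/2 BO, 1/2 OO.
Crossing each possibility with the mother BB and summing P(type B): 1/2·1 + 1/2·1 = 1.
Similarly for Rh via the father's Rh distribution: P(Rh+) = 3/4.
Independent loci: 1 × 3/4 = 3/4.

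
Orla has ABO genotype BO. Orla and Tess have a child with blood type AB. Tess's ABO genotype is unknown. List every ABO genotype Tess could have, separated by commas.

AA, AB, AO

For each candidate genotype of Tess, check whether crossing it with BO can produce every observed child phenotype.
  AA → possible child types {A, AB} ✓
  AB → possible child types {A, B, AB} ✓
  AO → possible child types {O, A, B, AB} ✓
  BB → possible child types {B} ✗
  BO → possible child types {O, B} ✗
  OO → possible child types {O, B} ✗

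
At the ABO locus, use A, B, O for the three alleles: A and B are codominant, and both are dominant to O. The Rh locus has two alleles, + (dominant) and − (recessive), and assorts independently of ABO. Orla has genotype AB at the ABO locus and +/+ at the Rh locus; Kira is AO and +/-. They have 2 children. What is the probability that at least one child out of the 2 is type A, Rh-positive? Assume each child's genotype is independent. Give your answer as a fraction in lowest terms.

ABO cross AB × AO → 1/2 A, 1/4 B, 1/4 AB.
Rh cross +/+ × +/- → 1 Rh+; so P(type A, Rh-positive) = 1/2 × 1 = 1/2 per child.
P(none) = (1/2)^2 = 1/4; P(at least one) = 1 − 1/4 = 3/4.

3/4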